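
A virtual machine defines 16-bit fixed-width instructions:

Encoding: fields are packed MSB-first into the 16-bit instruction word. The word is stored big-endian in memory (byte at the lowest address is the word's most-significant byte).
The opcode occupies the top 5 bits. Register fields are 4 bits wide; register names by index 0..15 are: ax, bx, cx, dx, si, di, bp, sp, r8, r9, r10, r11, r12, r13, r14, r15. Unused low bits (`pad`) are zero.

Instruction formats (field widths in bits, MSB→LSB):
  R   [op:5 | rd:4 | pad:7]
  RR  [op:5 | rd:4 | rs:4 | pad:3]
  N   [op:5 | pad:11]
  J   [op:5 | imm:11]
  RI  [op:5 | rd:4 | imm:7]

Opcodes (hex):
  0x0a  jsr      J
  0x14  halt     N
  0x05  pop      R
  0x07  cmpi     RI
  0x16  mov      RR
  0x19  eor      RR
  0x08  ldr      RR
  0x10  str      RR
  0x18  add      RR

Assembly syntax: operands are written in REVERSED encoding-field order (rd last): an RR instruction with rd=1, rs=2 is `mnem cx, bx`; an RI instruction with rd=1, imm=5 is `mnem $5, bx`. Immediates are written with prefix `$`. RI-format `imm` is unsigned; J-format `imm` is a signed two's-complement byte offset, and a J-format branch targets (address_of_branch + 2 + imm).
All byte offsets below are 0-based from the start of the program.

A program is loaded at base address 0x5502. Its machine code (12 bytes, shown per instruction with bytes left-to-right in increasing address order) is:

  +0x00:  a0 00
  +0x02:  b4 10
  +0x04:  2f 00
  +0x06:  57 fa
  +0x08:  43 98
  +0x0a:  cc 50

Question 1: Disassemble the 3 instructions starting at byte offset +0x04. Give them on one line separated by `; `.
off 0x04: read 2f 00 as big → 0x2f00
  top 5b → 0x5 → pop [R]
  rd: (w>>7)&0xf=0xe → r14
off 0x06: read 57 fa as big → 0x57fa
  top 5b → 0xa → jsr [J]
  imm: (w>>0)&0x7ff=0x7fa (s11→-6) → $-6
off 0x08: read 43 98 as big → 0x4398
  top 5b → 0x8 → ldr [RR]
  rd: (w>>7)&0xf=0x7 → sp
  rs: (w>>3)&0xf=0x3 → dx

pop r14; jsr $-6; ldr dx, sp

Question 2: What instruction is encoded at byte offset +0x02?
mov cx, r8

off 0x02: read b4 10 as big → 0xb410
  op=0xb410>>11=0x16 ⇒ mov (RR)
  [10:7] rd=8 = r8
  [6:3] rs=2 = cx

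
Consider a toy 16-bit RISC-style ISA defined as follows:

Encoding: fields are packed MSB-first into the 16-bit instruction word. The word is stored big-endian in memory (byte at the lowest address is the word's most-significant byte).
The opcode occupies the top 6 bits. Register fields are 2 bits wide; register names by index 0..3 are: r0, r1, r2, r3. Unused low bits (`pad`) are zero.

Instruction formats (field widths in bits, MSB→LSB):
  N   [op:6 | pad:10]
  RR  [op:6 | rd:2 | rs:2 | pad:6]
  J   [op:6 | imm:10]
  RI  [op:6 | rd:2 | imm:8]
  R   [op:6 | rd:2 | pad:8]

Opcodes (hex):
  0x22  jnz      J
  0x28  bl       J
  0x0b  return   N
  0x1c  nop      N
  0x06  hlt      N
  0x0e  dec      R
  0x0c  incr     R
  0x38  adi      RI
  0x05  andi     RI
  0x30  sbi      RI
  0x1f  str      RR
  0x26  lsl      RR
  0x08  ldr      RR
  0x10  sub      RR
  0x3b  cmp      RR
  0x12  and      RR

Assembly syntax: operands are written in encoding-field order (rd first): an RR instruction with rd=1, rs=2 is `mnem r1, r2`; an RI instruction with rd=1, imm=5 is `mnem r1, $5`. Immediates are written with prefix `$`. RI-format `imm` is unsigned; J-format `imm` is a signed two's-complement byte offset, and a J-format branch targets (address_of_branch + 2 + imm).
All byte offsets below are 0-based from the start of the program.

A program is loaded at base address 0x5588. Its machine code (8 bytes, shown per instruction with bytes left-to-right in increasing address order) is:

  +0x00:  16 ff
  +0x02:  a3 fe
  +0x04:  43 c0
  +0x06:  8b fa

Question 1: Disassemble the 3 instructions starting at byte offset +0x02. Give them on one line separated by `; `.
off 0x02: read a3 fe as big → 0xa3fe
  op=0xa3fe>>10=0x28 ⇒ bl (J)
  imm@[9:0]=0x3fe (s10→-2) ⇒ $-2
off 0x04: read 43 c0 as big → 0x43c0
  op=0x43c0>>10=0x10 ⇒ sub (RR)
  rd@[9:8]=0x3 ⇒ r3
  rs@[7:6]=0x3 ⇒ r3
off 0x06: read 8b fa as big → 0x8bfa
  op=0x8bfa>>10=0x22 ⇒ jnz (J)
  imm@[9:0]=0x3fa (s10→-6) ⇒ $-6

bl $-2; sub r3, r3; jnz $-6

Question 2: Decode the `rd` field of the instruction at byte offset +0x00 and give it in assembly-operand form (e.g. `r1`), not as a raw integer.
[00] 16 ff → 0x16ff
  op=0x16ff>>10=0x5 ⇒ andi (RI)
  [9:8] rd=2 = r2
  [7:0] imm=255 = $255

r2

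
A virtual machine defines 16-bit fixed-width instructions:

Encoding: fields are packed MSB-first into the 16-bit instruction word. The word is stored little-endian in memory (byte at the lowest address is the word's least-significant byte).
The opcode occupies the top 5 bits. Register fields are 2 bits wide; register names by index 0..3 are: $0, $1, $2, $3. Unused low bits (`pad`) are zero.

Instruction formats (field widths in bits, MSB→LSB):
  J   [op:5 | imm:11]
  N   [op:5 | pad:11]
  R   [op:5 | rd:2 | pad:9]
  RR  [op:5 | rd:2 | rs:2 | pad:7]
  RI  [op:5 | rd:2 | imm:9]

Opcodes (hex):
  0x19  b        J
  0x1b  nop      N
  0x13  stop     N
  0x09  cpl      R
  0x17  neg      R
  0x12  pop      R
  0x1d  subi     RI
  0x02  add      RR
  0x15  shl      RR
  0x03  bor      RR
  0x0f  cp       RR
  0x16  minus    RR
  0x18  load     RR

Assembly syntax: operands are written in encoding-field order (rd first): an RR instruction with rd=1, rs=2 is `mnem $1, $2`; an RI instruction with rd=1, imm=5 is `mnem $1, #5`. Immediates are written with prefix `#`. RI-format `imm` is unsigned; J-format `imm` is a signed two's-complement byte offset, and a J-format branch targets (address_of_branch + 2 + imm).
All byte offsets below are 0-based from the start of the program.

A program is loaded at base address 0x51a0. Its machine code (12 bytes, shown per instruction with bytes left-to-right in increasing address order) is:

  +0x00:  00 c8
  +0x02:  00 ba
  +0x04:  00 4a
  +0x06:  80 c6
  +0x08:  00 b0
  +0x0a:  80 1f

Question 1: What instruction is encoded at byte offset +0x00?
off 0x00: read 00 c8 as little → 0xc800
  top 5b → 0x19 → b [J]
  [10:0] imm=0 = #0

b #0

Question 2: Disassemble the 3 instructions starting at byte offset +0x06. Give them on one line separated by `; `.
load $3, $1; minus $0, $0; bor $3, $3

off 0x06: read 80 c6 as little → 0xc680
  op=0xc680>>11=0x18 ⇒ load (RR)
  [10:9] rd=3 = $3
  [8:7] rs=1 = $1
off 0x08: read 00 b0 as little → 0xb000
  op=0xb000>>11=0x16 ⇒ minus (RR)
  [10:9] rd=0 = $0
  [8:7] rs=0 = $0
off 0x0a: read 80 1f as little → 0x1f80
  op=0x1f80>>11=0x3 ⇒ bor (RR)
  [10:9] rd=3 = $3
  [8:7] rs=3 = $3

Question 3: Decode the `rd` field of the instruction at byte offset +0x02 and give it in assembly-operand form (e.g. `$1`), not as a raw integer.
$1

@+02  little-endian(00 ba) = 0xba00
  opcode bits[15:11]=0x17: neg/R
  [10:9] rd=1 = $1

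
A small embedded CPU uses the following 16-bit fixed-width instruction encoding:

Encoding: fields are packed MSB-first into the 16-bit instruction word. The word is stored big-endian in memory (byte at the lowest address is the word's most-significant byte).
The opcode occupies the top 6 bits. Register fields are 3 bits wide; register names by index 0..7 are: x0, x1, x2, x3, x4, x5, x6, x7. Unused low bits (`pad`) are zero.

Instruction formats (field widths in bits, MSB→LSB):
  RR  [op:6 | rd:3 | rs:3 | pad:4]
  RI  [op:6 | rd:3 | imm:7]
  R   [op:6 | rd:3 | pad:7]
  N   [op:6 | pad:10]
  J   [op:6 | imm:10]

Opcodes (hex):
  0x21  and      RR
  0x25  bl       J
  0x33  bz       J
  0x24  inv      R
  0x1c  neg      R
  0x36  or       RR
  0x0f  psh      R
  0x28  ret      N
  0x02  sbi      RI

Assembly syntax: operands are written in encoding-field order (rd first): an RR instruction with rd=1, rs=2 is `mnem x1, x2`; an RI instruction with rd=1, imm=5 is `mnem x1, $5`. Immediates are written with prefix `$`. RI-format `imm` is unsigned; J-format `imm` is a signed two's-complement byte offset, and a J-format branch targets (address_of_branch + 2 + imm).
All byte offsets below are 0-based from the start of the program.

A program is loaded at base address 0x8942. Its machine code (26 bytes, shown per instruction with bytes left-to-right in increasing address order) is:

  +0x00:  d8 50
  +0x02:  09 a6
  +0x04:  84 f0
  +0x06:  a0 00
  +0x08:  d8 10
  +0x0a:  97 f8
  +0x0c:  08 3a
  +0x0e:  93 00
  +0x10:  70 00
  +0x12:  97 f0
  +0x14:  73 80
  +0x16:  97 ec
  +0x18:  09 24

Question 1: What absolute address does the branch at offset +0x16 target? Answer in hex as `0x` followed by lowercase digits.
0x8946

off 0x16: read 97 ec as big → 0x97ec
  opcode bits[15:10]=0x25: bl/J
  imm: (w>>0)&0x3ff=0x3ec (s10→-20) → $-20
  target = base 0x8942 + off 0x16 + 2 + imm -20 = 0x8946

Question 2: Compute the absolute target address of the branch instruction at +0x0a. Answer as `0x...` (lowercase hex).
off 0x0a: read 97 f8 as big → 0x97f8
  op=0x97f8>>10=0x25 ⇒ bl (J)
  imm: (w>>0)&0x3ff=0x3f8 (s10→-8) → $-8
  target = base 0x8942 + off 0x0a + 2 + imm -8 = 0x8946

0x8946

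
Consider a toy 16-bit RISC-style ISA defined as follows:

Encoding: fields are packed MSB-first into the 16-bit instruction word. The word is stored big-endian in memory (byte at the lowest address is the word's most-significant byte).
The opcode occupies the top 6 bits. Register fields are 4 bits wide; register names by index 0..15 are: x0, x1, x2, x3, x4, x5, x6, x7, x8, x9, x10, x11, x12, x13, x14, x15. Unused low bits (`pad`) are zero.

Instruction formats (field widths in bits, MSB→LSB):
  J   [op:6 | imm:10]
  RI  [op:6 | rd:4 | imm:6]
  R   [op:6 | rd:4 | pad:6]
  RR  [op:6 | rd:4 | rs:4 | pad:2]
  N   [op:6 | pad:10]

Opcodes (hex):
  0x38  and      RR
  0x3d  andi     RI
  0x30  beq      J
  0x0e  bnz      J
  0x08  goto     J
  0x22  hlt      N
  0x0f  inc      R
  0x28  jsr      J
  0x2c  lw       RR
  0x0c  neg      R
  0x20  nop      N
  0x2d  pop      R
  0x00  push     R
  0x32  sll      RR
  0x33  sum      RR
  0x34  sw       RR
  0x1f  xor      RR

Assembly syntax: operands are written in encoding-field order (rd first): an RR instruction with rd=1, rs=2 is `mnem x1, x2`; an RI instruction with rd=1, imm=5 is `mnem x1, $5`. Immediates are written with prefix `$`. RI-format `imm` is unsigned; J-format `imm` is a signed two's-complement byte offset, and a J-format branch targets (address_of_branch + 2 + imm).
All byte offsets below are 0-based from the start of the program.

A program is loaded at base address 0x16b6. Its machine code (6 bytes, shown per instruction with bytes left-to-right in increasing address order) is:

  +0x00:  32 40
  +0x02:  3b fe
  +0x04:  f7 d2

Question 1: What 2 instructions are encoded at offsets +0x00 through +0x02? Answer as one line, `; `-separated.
neg x9; bnz $-2

off 0x00: read 32 40 as big → 0x3240
  top 6b → 0xc → neg [R]
  rd@[9:6]=0x9 ⇒ x9
off 0x02: read 3b fe as big → 0x3bfe
  top 6b → 0xe → bnz [J]
  imm@[9:0]=0x3fe (s10→-2) ⇒ $-2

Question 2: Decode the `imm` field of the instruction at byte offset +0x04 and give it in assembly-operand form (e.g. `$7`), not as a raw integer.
+0x04: f7 d2 ⇒ word 0xf7d2 (big)
  op=0xf7d2>>10=0x3d ⇒ andi (RI)
  rd: (w>>6)&0xf=0xf → x15
  imm: (w>>0)&0x3f=0x12 → $18

$18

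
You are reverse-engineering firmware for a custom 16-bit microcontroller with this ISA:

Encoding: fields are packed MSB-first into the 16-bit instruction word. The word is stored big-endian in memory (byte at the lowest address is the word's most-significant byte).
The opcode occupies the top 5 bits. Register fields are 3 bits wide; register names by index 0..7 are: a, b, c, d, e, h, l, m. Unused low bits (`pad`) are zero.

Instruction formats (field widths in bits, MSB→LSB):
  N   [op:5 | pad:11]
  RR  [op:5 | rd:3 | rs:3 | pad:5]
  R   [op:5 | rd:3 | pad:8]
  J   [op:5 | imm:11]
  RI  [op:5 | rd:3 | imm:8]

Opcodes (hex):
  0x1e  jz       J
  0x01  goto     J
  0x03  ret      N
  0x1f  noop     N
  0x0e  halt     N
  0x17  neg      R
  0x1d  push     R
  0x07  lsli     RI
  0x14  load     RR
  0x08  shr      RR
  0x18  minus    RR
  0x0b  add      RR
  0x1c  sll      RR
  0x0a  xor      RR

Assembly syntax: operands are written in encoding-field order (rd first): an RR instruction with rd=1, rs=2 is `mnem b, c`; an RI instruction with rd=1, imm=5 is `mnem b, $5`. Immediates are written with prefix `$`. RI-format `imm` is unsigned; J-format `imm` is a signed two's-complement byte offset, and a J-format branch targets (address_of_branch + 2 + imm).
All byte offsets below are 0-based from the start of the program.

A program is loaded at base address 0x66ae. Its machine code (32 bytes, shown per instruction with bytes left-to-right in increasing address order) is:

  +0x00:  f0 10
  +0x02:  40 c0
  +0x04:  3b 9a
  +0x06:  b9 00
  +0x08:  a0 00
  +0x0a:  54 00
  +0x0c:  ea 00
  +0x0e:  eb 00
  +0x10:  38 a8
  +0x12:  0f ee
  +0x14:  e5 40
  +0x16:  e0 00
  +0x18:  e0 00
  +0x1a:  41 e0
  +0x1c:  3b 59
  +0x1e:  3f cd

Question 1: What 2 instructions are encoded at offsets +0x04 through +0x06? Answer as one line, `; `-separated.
off 0x04: read 3b 9a as big → 0x3b9a
  op=0x3b9a>>11=0x7 ⇒ lsli (RI)
  [10:8] rd=3 = d
  [7:0] imm=154 = $154
off 0x06: read b9 00 as big → 0xb900
  op=0xb900>>11=0x17 ⇒ neg (R)
  [10:8] rd=1 = b

lsli d, $154; neg b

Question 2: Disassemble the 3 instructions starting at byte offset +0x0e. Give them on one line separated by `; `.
off 0x0e: read eb 00 as big → 0xeb00
  op=0xeb00>>11=0x1d ⇒ push (R)
  [10:8] rd=3 = d
off 0x10: read 38 a8 as big → 0x38a8
  op=0x38a8>>11=0x7 ⇒ lsli (RI)
  [10:8] rd=0 = a
  [7:0] imm=168 = $168
off 0x12: read 0f ee as big → 0x0fee
  op=0x0fee>>11=0x1 ⇒ goto (J)
  [10:0] imm=2030 (s11→-18) = $-18

push d; lsli a, $168; goto $-18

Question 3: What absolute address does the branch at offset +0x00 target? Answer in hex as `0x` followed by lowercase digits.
+0x00: f0 10 ⇒ word 0xf010 (big)
  op=0xf010>>11=0x1e ⇒ jz (J)
  [10:0] imm=16 = $16
  target = base 0x66ae + off 0x00 + 2 + imm 16 = 0x66c0

0x66c0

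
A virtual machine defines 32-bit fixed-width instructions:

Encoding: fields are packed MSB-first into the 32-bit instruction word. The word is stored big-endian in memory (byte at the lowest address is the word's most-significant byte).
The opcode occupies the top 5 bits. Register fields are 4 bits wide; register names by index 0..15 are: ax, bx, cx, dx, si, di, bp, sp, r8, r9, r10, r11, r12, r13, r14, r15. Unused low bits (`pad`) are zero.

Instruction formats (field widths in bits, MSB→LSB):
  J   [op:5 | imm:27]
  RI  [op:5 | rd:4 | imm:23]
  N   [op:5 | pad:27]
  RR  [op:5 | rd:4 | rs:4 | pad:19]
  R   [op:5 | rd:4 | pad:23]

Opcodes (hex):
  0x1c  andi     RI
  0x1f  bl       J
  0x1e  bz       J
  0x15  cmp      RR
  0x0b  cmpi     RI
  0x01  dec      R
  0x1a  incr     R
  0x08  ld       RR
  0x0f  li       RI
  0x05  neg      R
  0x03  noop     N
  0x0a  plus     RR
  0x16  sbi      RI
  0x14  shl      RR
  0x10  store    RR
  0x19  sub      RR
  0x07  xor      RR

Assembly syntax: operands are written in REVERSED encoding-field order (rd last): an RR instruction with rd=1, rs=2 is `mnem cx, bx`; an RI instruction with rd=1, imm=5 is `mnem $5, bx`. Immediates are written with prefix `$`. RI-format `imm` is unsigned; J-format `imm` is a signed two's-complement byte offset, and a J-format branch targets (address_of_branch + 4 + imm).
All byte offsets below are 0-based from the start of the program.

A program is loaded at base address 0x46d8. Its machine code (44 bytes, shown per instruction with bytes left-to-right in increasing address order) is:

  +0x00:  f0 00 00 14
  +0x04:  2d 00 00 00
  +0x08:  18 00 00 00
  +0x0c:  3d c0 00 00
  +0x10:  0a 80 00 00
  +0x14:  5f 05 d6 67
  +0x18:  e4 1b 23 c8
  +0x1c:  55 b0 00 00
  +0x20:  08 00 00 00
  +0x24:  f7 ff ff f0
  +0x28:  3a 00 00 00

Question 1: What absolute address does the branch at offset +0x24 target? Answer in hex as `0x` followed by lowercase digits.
0x46f0

+0x24: f7 ff ff f0 ⇒ word 0xf7fffff0 (big)
  opcode bits[31:27]=0x1e: bz/J
  imm@[26:0]=0x7fffff0 (s27→-16) ⇒ $-16
  target = base 0x46d8 + off 0x24 + 4 + imm -16 = 0x46f0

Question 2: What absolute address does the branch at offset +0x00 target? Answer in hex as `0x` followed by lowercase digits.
off 0x00: read f0 00 00 14 as big → 0xf0000014
  opcode bits[31:27]=0x1e: bz/J
  imm: (w>>0)&0x7ffffff=0x14 → $20
  target = base 0x46d8 + off 0x00 + 4 + imm 20 = 0x46f0

0x46f0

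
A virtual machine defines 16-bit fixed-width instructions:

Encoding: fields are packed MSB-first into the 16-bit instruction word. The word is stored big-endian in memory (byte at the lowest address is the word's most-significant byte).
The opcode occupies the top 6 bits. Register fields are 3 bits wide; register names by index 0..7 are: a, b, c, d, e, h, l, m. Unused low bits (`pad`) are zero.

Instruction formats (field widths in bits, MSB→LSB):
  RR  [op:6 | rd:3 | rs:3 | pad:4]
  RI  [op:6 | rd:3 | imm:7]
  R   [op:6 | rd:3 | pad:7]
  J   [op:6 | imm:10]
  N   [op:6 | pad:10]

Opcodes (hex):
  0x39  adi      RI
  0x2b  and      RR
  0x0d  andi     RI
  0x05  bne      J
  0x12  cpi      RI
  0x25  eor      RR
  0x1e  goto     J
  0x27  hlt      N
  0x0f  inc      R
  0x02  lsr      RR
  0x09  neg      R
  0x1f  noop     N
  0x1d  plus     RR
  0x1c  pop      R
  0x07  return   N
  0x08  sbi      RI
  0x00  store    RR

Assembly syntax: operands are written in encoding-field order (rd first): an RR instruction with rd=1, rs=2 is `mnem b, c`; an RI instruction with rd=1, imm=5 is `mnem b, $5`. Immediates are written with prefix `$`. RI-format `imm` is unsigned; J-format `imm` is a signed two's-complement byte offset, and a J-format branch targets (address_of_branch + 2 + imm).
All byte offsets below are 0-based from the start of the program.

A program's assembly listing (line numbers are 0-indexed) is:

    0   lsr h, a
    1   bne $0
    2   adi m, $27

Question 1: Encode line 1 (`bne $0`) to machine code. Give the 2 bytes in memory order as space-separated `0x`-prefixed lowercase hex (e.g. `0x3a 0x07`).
0x14 0x00

L1: bne op=0x5:6|imm=0:10 ⇒ 0x1400 ⇒ big 14 00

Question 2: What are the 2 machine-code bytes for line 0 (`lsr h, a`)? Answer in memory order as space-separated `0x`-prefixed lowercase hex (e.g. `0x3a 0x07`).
0x0a 0x80

line 0 (lsr): pack op=0x2:6|rd=5:3|rs=0:3|pad=0:4 = 0x0a80; big→ 0a 80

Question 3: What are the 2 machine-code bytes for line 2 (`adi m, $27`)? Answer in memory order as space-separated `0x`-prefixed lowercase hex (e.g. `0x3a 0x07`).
2. adi fields op=0x39:6|rd=7:3|imm=27:7 → word e79bh → e7 9b

0xe7 0x9b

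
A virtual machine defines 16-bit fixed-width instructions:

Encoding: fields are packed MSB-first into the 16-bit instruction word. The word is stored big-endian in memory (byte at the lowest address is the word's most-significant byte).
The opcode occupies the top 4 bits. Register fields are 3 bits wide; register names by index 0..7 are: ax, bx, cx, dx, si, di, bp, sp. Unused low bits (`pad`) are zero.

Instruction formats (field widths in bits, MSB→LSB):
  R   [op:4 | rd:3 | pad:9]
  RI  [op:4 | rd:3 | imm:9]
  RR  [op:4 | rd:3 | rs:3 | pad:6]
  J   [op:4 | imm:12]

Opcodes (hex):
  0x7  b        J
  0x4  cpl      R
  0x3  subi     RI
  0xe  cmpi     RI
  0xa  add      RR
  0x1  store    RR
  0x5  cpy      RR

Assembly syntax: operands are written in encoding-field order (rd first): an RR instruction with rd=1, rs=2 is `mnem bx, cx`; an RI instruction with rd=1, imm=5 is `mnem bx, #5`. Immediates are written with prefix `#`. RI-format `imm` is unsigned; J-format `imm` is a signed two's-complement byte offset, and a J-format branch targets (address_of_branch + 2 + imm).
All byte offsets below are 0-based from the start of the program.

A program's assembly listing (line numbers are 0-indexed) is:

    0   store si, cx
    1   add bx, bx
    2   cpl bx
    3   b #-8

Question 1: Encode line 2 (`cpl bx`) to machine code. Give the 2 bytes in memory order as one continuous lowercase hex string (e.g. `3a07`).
4200

line 2 (cpl): pack op=0x4:4|rd=1:3|pad=0:9 = 0x4200; big→ 42 00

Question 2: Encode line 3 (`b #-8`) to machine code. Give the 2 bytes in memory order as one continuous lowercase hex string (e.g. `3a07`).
3. b fields op=0x7:4|imm=-8:12 → word 7ff8h → 7f f8

7ff8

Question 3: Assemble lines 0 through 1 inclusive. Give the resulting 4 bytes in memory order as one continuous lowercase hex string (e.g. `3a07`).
1880a240

0. store fields op=0x1:4|rd=4:3|rs=2:3|pad=0:6 → word 1880h → 18 80
1. add fields op=0xa:4|rd=1:3|rs=1:3|pad=0:6 → word a240h → a2 40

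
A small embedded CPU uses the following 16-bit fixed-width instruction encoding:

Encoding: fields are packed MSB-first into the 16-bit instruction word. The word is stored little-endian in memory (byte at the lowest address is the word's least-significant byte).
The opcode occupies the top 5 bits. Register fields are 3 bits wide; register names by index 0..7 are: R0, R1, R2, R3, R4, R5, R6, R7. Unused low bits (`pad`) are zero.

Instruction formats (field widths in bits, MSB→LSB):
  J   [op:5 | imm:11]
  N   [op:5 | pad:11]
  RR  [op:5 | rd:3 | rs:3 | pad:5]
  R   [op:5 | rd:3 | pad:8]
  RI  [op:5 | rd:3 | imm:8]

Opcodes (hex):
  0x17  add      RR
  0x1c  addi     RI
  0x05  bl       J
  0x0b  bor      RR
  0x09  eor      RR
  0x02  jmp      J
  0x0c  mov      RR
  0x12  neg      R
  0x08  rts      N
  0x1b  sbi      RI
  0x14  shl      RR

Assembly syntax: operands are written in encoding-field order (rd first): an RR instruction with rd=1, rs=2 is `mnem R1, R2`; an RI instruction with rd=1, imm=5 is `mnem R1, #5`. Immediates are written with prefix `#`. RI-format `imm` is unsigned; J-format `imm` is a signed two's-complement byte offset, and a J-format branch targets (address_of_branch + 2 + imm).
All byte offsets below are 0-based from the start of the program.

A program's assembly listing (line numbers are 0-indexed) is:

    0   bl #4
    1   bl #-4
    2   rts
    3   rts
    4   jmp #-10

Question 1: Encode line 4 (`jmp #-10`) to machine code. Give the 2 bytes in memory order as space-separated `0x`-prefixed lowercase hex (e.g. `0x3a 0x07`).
4. jmp fields op=0x2:5|imm=-10:11 → word 17f6h → f6 17

0xf6 0x17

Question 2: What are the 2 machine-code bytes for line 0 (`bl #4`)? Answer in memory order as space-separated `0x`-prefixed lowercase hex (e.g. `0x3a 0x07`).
0x04 0x28

L0: bl op=0x5:5|imm=4:11 ⇒ 0x2804 ⇒ little 04 28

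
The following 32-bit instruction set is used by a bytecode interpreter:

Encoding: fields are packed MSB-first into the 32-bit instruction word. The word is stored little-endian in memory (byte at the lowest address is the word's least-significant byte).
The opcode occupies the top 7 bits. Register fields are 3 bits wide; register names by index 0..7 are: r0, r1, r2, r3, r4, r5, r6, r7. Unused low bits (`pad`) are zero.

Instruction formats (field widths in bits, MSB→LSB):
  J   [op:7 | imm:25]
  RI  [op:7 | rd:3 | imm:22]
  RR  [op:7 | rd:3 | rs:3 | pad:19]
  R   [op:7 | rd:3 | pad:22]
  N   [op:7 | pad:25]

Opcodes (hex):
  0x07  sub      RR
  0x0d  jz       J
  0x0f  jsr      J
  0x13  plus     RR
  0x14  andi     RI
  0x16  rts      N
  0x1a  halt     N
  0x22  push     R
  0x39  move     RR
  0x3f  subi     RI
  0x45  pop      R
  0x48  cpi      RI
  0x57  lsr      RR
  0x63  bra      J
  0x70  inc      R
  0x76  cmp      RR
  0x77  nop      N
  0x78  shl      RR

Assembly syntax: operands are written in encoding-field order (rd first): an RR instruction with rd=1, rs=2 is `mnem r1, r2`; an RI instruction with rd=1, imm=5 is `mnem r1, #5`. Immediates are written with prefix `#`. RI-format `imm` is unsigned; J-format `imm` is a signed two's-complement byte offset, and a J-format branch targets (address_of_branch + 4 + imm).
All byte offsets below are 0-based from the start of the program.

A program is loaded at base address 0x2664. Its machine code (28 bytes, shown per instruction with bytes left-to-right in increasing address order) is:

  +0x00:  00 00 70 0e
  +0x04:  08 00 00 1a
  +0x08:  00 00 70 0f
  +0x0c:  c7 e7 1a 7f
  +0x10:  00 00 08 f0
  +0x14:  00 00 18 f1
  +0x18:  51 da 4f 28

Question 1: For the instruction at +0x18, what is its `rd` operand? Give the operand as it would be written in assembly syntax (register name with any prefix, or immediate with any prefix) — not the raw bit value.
r1

+0x18: 51 da 4f 28 ⇒ word 0x284fda51 (little)
  op=0x284fda51>>25=0x14 ⇒ andi (RI)
  rd@[24:22]=0x1 ⇒ r1
  imm@[21:0]=0xfda51 ⇒ #1038929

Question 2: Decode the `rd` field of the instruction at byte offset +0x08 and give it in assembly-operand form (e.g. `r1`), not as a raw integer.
off 0x08: read 00 00 70 0f as little → 0x0f700000
  top 7b → 0x7 → sub [RR]
  rd@[24:22]=0x5 ⇒ r5
  rs@[21:19]=0x6 ⇒ r6

r5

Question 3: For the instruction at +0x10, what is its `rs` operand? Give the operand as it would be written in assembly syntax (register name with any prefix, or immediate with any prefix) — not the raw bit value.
off 0x10: read 00 00 08 f0 as little → 0xf0080000
  op=0xf0080000>>25=0x78 ⇒ shl (RR)
  [24:22] rd=0 = r0
  [21:19] rs=1 = r1

r1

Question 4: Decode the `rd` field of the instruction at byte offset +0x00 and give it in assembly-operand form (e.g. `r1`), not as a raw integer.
r1

@+00  little-endian(00 00 70 0e) = 0x0e700000
  opcode bits[31:25]=0x7: sub/RR
  [24:22] rd=1 = r1
  [21:19] rs=6 = r6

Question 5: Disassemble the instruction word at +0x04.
[04] 08 00 00 1a → 0x1a000008
  top 7b → 0xd → jz [J]
  imm@[24:0]=0x8 ⇒ #8

jz #8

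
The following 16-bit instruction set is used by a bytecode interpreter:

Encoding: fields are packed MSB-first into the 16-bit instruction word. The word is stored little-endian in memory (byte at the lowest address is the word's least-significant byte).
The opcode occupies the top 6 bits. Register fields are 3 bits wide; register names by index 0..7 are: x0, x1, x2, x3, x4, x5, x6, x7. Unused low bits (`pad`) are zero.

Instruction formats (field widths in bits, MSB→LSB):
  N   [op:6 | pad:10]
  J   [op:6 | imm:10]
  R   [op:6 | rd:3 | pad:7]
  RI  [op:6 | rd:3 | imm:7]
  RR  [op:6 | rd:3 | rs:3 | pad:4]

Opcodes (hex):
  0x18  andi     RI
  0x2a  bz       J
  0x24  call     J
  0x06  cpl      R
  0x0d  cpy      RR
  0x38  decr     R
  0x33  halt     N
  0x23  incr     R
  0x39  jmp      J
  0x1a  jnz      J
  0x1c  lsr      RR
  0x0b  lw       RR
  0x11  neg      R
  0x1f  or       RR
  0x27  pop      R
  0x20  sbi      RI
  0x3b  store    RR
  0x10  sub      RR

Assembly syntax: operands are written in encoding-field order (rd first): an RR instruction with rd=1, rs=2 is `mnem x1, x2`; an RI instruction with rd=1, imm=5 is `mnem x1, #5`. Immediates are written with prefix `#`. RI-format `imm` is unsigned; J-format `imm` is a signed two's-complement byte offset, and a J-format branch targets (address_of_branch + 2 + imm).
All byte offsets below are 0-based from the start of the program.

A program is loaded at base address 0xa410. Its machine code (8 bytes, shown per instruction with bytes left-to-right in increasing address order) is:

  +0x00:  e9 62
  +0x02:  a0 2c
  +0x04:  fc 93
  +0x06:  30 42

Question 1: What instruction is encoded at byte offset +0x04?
call #-4

off 0x04: read fc 93 as little → 0x93fc
  opcode bits[15:10]=0x24: call/J
  [9:0] imm=1020 (s10→-4) = #-4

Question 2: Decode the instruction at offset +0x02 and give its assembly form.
lw x1, x2

off 0x02: read a0 2c as little → 0x2ca0
  opcode bits[15:10]=0xb: lw/RR
  rd@[9:7]=0x1 ⇒ x1
  rs@[6:4]=0x2 ⇒ x2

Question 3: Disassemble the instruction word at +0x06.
+0x06: 30 42 ⇒ word 0x4230 (little)
  opcode bits[15:10]=0x10: sub/RR
  rd: (w>>7)&0x7=0x4 → x4
  rs: (w>>4)&0x7=0x3 → x3

sub x4, x3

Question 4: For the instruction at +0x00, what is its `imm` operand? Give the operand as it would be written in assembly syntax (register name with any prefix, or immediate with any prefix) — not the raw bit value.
+0x00: e9 62 ⇒ word 0x62e9 (little)
  opcode bits[15:10]=0x18: andi/RI
  [9:7] rd=5 = x5
  [6:0] imm=105 = #105

#105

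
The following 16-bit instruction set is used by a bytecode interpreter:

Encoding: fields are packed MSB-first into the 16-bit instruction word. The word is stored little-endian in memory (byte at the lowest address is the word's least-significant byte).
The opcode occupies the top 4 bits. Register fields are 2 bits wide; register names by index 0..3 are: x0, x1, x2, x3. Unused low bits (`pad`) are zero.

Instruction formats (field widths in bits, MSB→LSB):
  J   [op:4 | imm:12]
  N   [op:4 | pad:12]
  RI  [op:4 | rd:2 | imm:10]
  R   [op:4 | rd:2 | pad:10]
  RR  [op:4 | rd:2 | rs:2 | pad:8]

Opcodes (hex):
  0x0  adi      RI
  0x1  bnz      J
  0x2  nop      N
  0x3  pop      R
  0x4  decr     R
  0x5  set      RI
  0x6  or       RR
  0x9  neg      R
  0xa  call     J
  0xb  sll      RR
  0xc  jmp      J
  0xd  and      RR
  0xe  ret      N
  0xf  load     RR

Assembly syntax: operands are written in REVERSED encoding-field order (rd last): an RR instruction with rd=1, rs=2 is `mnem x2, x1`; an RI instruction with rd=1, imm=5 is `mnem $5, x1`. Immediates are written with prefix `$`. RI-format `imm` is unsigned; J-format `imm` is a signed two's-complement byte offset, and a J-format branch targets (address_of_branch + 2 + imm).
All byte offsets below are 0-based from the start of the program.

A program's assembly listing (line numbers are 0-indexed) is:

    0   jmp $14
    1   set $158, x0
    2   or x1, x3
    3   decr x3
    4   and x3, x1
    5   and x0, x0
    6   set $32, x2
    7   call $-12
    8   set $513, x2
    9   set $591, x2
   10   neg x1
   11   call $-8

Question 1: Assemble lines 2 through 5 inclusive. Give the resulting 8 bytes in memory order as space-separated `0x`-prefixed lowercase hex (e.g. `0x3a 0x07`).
0x00 0x6d 0x00 0x4c 0x00 0xd7 0x00 0xd0

2. or fields op=0x6:4|rd=3:2|rs=1:2|pad=0:8 → word 6d00h → 00 6d
3. decr fields op=0x4:4|rd=3:2|pad=0:10 → word 4c00h → 00 4c
4. and fields op=0xd:4|rd=1:2|rs=3:2|pad=0:8 → word d700h → 00 d7
5. and fields op=0xd:4|rd=0:2|rs=0:2|pad=0:8 → word d000h → 00 d0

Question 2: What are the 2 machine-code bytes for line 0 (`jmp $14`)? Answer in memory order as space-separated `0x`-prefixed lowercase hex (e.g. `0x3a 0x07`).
0x0e 0xc0

L0: jmp op=0xc:4|imm=14:12 ⇒ 0xc00e ⇒ little 0e c0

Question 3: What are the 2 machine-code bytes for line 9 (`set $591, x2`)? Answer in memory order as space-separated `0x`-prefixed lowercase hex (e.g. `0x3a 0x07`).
0x4f 0x5a

line 9 (set): pack op=0x5:4|rd=2:2|imm=591:10 = 0x5a4f; little→ 4f 5a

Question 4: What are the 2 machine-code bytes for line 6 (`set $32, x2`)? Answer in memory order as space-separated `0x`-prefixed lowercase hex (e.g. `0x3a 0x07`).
0x20 0x58

line 6 (set): pack op=0x5:4|rd=2:2|imm=32:10 = 0x5820; little→ 20 58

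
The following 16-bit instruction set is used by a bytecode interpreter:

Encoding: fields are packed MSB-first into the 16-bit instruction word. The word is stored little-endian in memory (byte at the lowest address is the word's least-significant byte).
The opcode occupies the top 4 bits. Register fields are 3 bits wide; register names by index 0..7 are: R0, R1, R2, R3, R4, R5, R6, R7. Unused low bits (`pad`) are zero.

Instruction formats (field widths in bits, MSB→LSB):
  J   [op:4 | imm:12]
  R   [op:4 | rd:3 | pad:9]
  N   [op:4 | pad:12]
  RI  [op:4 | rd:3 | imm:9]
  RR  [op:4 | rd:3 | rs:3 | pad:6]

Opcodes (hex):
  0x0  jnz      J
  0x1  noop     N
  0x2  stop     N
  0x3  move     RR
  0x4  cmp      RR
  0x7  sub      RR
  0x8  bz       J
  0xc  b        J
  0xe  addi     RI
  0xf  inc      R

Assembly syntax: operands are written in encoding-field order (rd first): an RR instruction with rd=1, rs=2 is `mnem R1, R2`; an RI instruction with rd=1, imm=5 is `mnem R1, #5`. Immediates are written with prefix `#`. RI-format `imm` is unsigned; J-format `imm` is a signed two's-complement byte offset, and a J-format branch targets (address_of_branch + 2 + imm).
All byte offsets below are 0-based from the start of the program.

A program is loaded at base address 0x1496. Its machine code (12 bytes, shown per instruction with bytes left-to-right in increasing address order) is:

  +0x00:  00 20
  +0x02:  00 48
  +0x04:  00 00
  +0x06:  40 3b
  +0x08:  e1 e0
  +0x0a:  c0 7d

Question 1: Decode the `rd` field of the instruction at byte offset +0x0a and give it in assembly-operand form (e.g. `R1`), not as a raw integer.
R6

@+0a  little-endian(c0 7d) = 0x7dc0
  top 4b → 0x7 → sub [RR]
  rd@[11:9]=0x6 ⇒ R6
  rs@[8:6]=0x7 ⇒ R7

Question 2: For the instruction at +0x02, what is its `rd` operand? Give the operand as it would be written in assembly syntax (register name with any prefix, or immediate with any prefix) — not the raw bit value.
+0x02: 00 48 ⇒ word 0x4800 (little)
  op=0x4800>>12=0x4 ⇒ cmp (RR)
  rd: (w>>9)&0x7=0x4 → R4
  rs: (w>>6)&0x7=0x0 → R0

R4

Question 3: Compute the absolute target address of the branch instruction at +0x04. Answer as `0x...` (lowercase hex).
off 0x04: read 00 00 as little → 0x0000
  op=0x0000>>12=0x0 ⇒ jnz (J)
  [11:0] imm=0 = #0
  target = base 0x1496 + off 0x04 + 2 + imm 0 = 0x149c

0x149c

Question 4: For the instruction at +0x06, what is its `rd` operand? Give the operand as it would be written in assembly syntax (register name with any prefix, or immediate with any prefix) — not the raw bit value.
+0x06: 40 3b ⇒ word 0x3b40 (little)
  opcode bits[15:12]=0x3: move/RR
  [11:9] rd=5 = R5
  [8:6] rs=5 = R5

R5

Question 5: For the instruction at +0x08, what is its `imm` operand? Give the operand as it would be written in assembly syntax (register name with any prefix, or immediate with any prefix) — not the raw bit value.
[08] e1 e0 → 0xe0e1
  op=0xe0e1>>12=0xe ⇒ addi (RI)
  [11:9] rd=0 = R0
  [8:0] imm=225 = #225

#225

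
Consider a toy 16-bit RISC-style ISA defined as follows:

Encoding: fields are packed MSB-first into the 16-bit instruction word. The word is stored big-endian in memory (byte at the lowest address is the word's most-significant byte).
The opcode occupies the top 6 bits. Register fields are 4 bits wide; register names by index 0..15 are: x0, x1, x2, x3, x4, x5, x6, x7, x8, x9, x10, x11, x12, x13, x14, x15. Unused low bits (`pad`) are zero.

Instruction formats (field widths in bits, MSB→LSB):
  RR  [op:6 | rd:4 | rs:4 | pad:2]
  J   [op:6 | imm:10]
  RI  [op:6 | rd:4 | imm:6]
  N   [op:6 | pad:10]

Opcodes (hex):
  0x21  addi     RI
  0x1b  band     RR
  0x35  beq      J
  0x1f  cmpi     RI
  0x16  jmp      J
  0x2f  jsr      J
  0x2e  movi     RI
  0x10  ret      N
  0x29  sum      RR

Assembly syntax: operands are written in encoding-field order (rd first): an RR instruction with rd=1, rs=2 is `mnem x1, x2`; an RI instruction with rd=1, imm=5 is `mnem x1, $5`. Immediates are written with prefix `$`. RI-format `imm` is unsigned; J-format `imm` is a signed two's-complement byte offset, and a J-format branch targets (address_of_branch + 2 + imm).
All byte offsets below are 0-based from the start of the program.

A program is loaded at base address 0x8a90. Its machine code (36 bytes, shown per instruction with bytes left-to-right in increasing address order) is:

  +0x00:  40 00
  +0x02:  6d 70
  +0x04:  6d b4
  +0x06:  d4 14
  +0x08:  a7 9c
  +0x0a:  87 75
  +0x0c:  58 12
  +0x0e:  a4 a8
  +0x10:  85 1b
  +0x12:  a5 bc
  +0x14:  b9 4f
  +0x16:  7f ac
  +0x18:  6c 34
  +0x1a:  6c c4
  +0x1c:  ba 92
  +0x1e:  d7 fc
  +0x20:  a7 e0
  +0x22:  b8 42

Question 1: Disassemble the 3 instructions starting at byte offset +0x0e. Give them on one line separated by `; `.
sum x2, x10; addi x4, $27; sum x6, x15

@+0e  big-endian(a4 a8) = 0xa4a8
  opcode bits[15:10]=0x29: sum/RR
  rd: (w>>6)&0xf=0x2 → x2
  rs: (w>>2)&0xf=0xa → x10
@+10  big-endian(85 1b) = 0x851b
  opcode bits[15:10]=0x21: addi/RI
  rd: (w>>6)&0xf=0x4 → x4
  imm: (w>>0)&0x3f=0x1b → $27
@+12  big-endian(a5 bc) = 0xa5bc
  opcode bits[15:10]=0x29: sum/RR
  rd: (w>>6)&0xf=0x6 → x6
  rs: (w>>2)&0xf=0xf → x15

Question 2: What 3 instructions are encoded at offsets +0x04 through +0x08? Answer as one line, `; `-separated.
+0x04: 6d b4 ⇒ word 0x6db4 (big)
  top 6b → 0x1b → band [RR]
  rd@[9:6]=0x6 ⇒ x6
  rs@[5:2]=0xd ⇒ x13
+0x06: d4 14 ⇒ word 0xd414 (big)
  top 6b → 0x35 → beq [J]
  imm@[9:0]=0x14 ⇒ $20
+0x08: a7 9c ⇒ word 0xa79c (big)
  top 6b → 0x29 → sum [RR]
  rd@[9:6]=0xe ⇒ x14
  rs@[5:2]=0x7 ⇒ x7

band x6, x13; beq $20; sum x14, x7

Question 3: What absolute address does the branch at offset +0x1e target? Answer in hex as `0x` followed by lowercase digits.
0x8aac

+0x1e: d7 fc ⇒ word 0xd7fc (big)
  top 6b → 0x35 → beq [J]
  [9:0] imm=1020 (s10→-4) = $-4
  target = base 0x8a90 + off 0x1e + 2 + imm -4 = 0x8aac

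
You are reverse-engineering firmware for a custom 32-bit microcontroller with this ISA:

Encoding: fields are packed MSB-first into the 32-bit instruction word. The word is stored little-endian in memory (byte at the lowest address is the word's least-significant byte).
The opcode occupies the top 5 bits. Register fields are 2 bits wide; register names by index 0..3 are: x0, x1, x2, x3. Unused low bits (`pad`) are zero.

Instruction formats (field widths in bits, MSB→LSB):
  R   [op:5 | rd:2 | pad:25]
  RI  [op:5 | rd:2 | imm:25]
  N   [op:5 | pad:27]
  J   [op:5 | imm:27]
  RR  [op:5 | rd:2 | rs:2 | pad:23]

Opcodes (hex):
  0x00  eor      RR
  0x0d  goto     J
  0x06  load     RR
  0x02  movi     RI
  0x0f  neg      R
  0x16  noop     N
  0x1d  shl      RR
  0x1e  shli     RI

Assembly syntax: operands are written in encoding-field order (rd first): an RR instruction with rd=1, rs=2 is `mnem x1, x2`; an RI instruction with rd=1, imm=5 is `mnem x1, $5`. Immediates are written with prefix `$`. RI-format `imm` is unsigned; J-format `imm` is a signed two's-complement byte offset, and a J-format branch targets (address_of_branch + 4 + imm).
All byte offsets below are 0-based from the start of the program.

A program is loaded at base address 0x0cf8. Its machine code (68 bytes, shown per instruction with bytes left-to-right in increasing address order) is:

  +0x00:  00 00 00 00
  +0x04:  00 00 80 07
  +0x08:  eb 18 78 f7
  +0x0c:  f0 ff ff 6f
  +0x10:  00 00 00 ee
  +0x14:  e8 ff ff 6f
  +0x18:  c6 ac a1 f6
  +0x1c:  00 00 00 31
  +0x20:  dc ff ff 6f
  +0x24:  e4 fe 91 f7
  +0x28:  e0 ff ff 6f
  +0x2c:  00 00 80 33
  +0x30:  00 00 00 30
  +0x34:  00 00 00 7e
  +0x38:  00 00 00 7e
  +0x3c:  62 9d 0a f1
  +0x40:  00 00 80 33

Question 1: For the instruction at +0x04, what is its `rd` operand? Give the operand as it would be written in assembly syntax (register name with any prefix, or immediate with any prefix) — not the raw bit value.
x3

off 0x04: read 00 00 80 07 as little → 0x07800000
  opcode bits[31:27]=0x0: eor/RR
  rd: (w>>25)&0x3=0x3 → x3
  rs: (w>>23)&0x3=0x3 → x3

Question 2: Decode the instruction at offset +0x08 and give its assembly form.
shli x3, $24647915

+0x08: eb 18 78 f7 ⇒ word 0xf77818eb (little)
  top 5b → 0x1e → shli [RI]
  rd: (w>>25)&0x3=0x3 → x3
  imm: (w>>0)&0x1ffffff=0x17818eb → $24647915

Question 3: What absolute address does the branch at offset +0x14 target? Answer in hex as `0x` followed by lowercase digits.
0x0cf8

+0x14: e8 ff ff 6f ⇒ word 0x6fffffe8 (little)
  op=0x6fffffe8>>27=0xd ⇒ goto (J)
  imm: (w>>0)&0x7ffffff=0x7ffffe8 (s27→-24) → $-24
  target = base 0x0cf8 + off 0x14 + 4 + imm -24 = 0x0cf8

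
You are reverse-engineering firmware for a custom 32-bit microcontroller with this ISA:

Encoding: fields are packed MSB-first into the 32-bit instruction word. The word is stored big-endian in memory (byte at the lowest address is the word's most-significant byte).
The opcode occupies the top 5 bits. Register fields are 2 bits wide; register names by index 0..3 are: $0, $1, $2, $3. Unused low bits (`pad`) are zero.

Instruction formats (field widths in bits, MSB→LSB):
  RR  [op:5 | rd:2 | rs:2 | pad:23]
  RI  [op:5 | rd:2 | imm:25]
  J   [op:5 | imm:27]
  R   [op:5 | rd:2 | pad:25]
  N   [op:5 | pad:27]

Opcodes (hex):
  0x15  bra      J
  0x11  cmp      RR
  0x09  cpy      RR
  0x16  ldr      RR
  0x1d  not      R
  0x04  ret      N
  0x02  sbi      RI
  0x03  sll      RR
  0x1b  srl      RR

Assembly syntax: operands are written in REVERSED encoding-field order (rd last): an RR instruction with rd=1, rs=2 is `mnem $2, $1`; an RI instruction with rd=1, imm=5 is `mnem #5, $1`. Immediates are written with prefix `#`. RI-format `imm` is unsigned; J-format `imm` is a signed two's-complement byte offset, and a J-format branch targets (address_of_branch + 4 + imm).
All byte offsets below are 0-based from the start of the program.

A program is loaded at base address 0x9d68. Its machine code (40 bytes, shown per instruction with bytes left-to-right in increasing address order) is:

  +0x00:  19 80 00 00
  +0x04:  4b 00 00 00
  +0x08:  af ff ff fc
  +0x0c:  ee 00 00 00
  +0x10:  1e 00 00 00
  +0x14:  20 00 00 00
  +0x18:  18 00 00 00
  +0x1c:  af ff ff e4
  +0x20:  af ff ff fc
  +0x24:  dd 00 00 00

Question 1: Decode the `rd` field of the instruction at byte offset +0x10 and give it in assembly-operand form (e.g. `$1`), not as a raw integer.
+0x10: 1e 00 00 00 ⇒ word 0x1e000000 (big)
  opcode bits[31:27]=0x3: sll/RR
  [26:25] rd=3 = $3
  [24:23] rs=0 = $0

$3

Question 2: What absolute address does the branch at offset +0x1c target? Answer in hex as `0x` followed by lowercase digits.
0x9d6c

+0x1c: af ff ff e4 ⇒ word 0xafffffe4 (big)
  top 5b → 0x15 → bra [J]
  imm@[26:0]=0x7ffffe4 (s27→-28) ⇒ #-28
  target = base 0x9d68 + off 0x1c + 4 + imm -28 = 0x9d6c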